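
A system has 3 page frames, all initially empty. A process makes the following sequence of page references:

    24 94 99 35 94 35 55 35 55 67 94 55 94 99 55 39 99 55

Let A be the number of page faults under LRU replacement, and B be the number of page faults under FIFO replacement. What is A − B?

Under LRU: F F F F . . F . . F F . . F . F . . → 9 faults.
Under FIFO: F F F F . . F . . F F . . F F F . . → 10 faults.
A − B = 9 − 10 = -1.

-1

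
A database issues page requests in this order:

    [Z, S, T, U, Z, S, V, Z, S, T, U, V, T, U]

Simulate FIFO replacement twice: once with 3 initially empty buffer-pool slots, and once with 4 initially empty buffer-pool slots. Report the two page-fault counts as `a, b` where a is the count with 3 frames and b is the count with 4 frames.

9, 10

3 frames: F F F F F F F . . F F . . . → 9 faults.
4 frames: F F F F . . F F F F F F . . → 10 faults.
10 > 9: adding a frame increased faults — Belady's anomaly.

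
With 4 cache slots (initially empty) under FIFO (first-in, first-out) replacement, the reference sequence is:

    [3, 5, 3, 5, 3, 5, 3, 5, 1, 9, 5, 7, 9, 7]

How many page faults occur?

5

3 → miss, frames [3]
5 → miss, frames [3, 5]
3 → hit
5 → hit
3 → hit
5 → hit
3 → hit
5 → hit
1 → miss, frames [3, 5, 1]
9 → miss, frames [3, 5, 1, 9]
5 → hit
7 → miss, evict 3, frames [5, 1, 9, 7]
9 → hit
7 → hit
Page faults: 5.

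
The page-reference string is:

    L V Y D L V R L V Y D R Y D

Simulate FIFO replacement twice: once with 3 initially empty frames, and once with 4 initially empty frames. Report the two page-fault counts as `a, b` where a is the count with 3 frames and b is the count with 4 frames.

3 frames: F F F F F F F . . F F . . . → 9 faults.
4 frames: F F F F . . F F F F F F . . → 10 faults.
10 > 9: adding a frame increased faults — Belady's anomaly.

9, 10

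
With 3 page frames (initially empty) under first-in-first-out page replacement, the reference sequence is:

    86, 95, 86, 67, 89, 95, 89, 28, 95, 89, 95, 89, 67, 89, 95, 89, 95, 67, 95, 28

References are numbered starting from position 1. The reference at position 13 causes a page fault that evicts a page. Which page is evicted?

89

pos 1: 86 -> miss, frames [86]
pos 2: 95 -> miss, frames [86, 95]
pos 3: 86 -> hit
pos 4: 67 -> miss, frames [86, 95, 67]
pos 5: 89 -> miss, evict 86, frames [95, 67, 89]
pos 6: 95 -> hit
pos 7: 89 -> hit
pos 8: 28 -> miss, evict 95, frames [67, 89, 28]
pos 9: 95 -> miss, evict 67, frames [89, 28, 95]
pos 10: 89 -> hit
pos 11: 95 -> hit
pos 12: 89 -> hit
pos 13: 67 -> miss, evict 89, frames [28, 95, 67]
At position 13, page 89 is evicted.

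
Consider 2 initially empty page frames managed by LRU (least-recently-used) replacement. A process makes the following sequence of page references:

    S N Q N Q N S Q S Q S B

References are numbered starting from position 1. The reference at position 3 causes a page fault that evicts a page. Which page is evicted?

S

pos 1: S -> fault, frames [S]
pos 2: N -> fault, frames [S, N]
pos 3: Q -> fault, evict S, frames [N, Q]
At position 3, page S is evicted.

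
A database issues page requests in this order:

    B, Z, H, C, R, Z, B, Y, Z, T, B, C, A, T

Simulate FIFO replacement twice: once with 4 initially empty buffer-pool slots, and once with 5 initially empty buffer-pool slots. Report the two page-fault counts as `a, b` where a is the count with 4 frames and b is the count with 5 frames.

11, 9

4 frames: F F F F F . F F F F . F F . → 11 faults.
5 frames: F F F F F . . F . F F . F . → 9 faults.
9 < 11: adding a frame reduced faults, as is typical.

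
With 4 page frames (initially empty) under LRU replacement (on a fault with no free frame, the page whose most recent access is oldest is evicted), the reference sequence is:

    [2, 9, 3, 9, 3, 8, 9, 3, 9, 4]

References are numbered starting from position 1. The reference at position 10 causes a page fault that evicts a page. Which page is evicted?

pos 1: 2 → fault, frames [2]
pos 2: 9 → fault, frames [2, 9]
pos 3: 3 → fault, frames [2, 9, 3]
pos 4: 9 → hit
pos 5: 3 → hit
pos 6: 8 → fault, frames [2, 9, 3, 8]
pos 7: 9 → hit
pos 8: 3 → hit
pos 9: 9 → hit
pos 10: 4 → fault, evict 2, frames [8, 3, 9, 4]
At position 10, page 2 is evicted.

2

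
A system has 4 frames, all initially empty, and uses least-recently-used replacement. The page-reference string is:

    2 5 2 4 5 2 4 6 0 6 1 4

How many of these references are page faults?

6

2 -> fault, frames [2]
5 -> fault, frames [2, 5]
2 -> hit
4 -> fault, frames [5, 2, 4]
5 -> hit
2 -> hit
4 -> hit
6 -> fault, frames [5, 2, 4, 6]
0 -> fault, evict 5, frames [2, 4, 6, 0]
6 -> hit
1 -> fault, evict 2, frames [4, 0, 6, 1]
4 -> hit
Page faults: 6.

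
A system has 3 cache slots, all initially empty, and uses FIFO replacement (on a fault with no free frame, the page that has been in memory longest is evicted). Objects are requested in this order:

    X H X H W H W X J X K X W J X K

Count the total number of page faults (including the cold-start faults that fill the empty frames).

10

X: fault, frames (X)
H: fault, frames (X H)
X: hit
H: hit
W: fault, frames (X H W)
H: hit
W: hit
X: hit
J: fault, evict X, frames (H W J)
X: fault, evict H, frames (W J X)
K: fault, evict W, frames (J X K)
X: hit
W: fault, evict J, frames (X K W)
J: fault, evict X, frames (K W J)
X: fault, evict K, frames (W J X)
K: fault, evict W, frames (J X K)
Page faults: 10.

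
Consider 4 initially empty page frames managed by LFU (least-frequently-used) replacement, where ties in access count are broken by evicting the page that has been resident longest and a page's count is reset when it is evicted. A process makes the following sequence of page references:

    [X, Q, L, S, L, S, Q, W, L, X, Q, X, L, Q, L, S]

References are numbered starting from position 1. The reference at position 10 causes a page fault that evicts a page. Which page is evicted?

W

pos 1: X: fault, frames (X)
pos 2: Q: fault, frames (X Q)
pos 3: L: fault, frames (X Q L)
pos 4: S: fault, frames (X Q L S)
pos 5: L: hit
pos 6: S: hit
pos 7: Q: hit
pos 8: W: fault, evict X, frames (Q L S W)
pos 9: L: hit
pos 10: X: fault, evict W, frames (Q L S X)
At position 10, page W is evicted.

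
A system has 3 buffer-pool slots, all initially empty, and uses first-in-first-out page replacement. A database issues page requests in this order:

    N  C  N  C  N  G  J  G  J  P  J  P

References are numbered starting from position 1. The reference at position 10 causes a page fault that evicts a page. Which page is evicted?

pos 1: N: miss, frames (N)
pos 2: C: miss, frames (N C)
pos 3: N: hit
pos 4: C: hit
pos 5: N: hit
pos 6: G: miss, frames (N C G)
pos 7: J: miss, evict N, frames (C G J)
pos 8: G: hit
pos 9: J: hit
pos 10: P: miss, evict C, frames (G J P)
At position 10, page C is evicted.

C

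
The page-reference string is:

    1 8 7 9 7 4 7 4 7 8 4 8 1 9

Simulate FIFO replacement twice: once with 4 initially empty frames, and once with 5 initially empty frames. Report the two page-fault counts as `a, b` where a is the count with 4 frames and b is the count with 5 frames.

6, 5

4 frames: F F F F . F . . . . . . F . → 6 faults.
5 frames: F F F F . F . . . . . . . . → 5 faults.
5 < 6: adding a frame reduced faults, as is typical.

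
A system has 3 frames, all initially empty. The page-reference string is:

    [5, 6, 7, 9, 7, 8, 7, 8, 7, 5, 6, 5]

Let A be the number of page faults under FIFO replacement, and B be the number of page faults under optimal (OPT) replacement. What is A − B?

Under FIFO: F F F F . F . . . F F . → 7 faults.
Under OPT: F F F F . F . . . . F . → 6 faults.
A − B = 7 − 6 = 1.

1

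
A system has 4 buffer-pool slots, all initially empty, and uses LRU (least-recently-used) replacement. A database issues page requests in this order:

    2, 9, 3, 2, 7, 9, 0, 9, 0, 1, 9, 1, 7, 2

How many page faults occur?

7

2 -> fault, frames {2}
9 -> fault, frames {2,9}
3 -> fault, frames {2,9,3}
2 -> hit
7 -> fault, frames {9,3,2,7}
9 -> hit
0 -> fault, evict 3, frames {2,7,9,0}
9 -> hit
0 -> hit
1 -> fault, evict 2, frames {7,9,0,1}
9 -> hit
1 -> hit
7 -> hit
2 -> fault, evict 0, frames {9,1,7,2}
Page faults: 7.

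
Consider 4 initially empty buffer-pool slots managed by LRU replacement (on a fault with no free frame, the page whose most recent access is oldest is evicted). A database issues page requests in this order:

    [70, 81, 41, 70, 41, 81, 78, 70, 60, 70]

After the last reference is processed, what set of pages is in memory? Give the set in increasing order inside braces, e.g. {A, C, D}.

{60, 70, 78, 81}

70 -> miss, frames [70]
81 -> miss, frames [70, 81]
41 -> miss, frames [70, 81, 41]
70 -> hit
41 -> hit
81 -> hit
78 -> miss, frames [70, 41, 81, 78]
70 -> hit
60 -> miss, evict 41, frames [81, 78, 70, 60]
70 -> hit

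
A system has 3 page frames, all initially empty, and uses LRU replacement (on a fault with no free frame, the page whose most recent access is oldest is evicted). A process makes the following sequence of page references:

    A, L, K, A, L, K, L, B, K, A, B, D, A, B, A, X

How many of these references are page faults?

A: miss, frames (A)
L: miss, frames (A L)
K: miss, frames (A L K)
A: hit
L: hit
K: hit
L: hit
B: miss, evict A, frames (K L B)
K: hit
A: miss, evict L, frames (B K A)
B: hit
D: miss, evict K, frames (A B D)
A: hit
B: hit
A: hit
X: miss, evict D, frames (B A X)
Page faults: 7.

7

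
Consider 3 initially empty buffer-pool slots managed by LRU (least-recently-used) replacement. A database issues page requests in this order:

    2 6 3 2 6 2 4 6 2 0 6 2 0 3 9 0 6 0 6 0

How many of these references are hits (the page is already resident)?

12

2 -> miss, frames [2]
6 -> miss, frames [2, 6]
3 -> miss, frames [2, 6, 3]
2 -> hit
6 -> hit
2 -> hit
4 -> miss, evict 3, frames [6, 2, 4]
6 -> hit
2 -> hit
0 -> miss, evict 4, frames [6, 2, 0]
6 -> hit
2 -> hit
0 -> hit
3 -> miss, evict 6, frames [2, 0, 3]
9 -> miss, evict 2, frames [0, 3, 9]
0 -> hit
6 -> miss, evict 3, frames [9, 0, 6]
0 -> hit
6 -> hit
0 -> hit
Hits: 12.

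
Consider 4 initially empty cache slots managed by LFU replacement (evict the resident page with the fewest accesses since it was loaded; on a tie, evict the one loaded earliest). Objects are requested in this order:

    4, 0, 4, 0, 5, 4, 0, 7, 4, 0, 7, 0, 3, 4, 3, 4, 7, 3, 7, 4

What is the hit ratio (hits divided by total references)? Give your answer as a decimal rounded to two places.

4 -> miss, frames {4}
0 -> miss, frames {4,0}
4 -> hit
0 -> hit
5 -> miss, frames {4,0,5}
4 -> hit
0 -> hit
7 -> miss, frames {4,0,5,7}
4 -> hit
0 -> hit
7 -> hit
0 -> hit
3 -> miss, evict 5, frames {4,0,7,3}
4 -> hit
3 -> hit
4 -> hit
7 -> hit
3 -> hit
7 -> hit
4 -> hit
Hits: 15 of 20 references → 15/20 = 0.7500.

0.75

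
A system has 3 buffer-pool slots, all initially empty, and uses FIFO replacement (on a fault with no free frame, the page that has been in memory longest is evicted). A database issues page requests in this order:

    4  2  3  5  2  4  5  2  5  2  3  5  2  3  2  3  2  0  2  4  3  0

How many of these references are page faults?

4 -> fault, frames {4}
2 -> fault, frames {4,2}
3 -> fault, frames {4,2,3}
5 -> fault, evict 4, frames {2,3,5}
2 -> hit
4 -> fault, evict 2, frames {3,5,4}
5 -> hit
2 -> fault, evict 3, frames {5,4,2}
5 -> hit
2 -> hit
3 -> fault, evict 5, frames {4,2,3}
5 -> fault, evict 4, frames {2,3,5}
2 -> hit
3 -> hit
2 -> hit
3 -> hit
2 -> hit
0 -> fault, evict 2, frames {3,5,0}
2 -> fault, evict 3, frames {5,0,2}
4 -> fault, evict 5, frames {0,2,4}
3 -> fault, evict 0, frames {2,4,3}
0 -> fault, evict 2, frames {4,3,0}
Page faults: 13.

13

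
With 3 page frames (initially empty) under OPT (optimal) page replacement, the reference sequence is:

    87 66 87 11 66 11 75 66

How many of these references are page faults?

4

87 → fault, frames (87)
66 → fault, frames (87 66)
87 → hit
11 → fault, frames (87 66 11)
66 → hit
11 → hit
75 → fault, evict 11, frames (87 66 75)
66 → hit
Page faults: 4.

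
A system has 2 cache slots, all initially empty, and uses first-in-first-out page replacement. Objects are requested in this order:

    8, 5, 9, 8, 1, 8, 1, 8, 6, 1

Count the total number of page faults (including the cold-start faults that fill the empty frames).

8 → miss, frames (8)
5 → miss, frames (8 5)
9 → miss, evict 8, frames (5 9)
8 → miss, evict 5, frames (9 8)
1 → miss, evict 9, frames (8 1)
8 → hit
1 → hit
8 → hit
6 → miss, evict 8, frames (1 6)
1 → hit
Page faults: 6.

6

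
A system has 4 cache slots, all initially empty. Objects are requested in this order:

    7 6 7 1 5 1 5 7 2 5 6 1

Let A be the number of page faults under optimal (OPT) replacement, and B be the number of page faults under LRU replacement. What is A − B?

-2

Under OPT: F F . F F . . . F . . . → 5 faults.
Under LRU: F F . F F . . . F . F F → 7 faults.
A − B = 5 − 7 = -2.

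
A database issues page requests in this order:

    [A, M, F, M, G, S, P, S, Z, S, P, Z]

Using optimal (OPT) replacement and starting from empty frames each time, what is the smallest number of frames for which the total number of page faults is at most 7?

f=1: 12 faults
f=2: 8 faults
f=3: 7 faults
f=4: 7 faults
f=5: 7 faults
f=6: 7 faults
f=7: 7 faults
Smallest f with faults ≤ 7 is 3.

3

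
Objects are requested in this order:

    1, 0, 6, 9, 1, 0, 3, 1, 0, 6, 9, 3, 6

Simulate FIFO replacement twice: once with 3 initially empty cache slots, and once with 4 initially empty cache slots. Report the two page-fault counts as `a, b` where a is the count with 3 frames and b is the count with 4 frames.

9, 10

3 frames: F F F F F F F . . F F . . → 9 faults.
4 frames: F F F F . . F F F F F F . → 10 faults.
10 > 9: adding a frame increased faults — Belady's anomaly.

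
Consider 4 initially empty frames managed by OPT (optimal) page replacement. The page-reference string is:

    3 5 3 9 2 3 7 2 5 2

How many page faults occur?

3 → fault, frames [3]
5 → fault, frames [3, 5]
3 → hit
9 → fault, frames [3, 5, 9]
2 → fault, frames [3, 5, 9, 2]
3 → hit
7 → fault, evict 9, frames [3, 5, 2, 7]
2 → hit
5 → hit
2 → hit
Page faults: 5.

5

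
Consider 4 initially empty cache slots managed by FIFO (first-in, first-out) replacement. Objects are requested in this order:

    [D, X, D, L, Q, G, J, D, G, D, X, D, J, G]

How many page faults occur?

8

D -> fault, frames [D]
X -> fault, frames [D, X]
D -> hit
L -> fault, frames [D, X, L]
Q -> fault, frames [D, X, L, Q]
G -> fault, evict D, frames [X, L, Q, G]
J -> fault, evict X, frames [L, Q, G, J]
D -> fault, evict L, frames [Q, G, J, D]
G -> hit
D -> hit
X -> fault, evict Q, frames [G, J, D, X]
D -> hit
J -> hit
G -> hit
Page faults: 8.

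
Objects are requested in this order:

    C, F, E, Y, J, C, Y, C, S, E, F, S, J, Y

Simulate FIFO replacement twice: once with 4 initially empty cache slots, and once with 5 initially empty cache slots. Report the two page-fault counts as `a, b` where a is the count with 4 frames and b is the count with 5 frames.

4 frames: F F F F F F . . F F F . F F → 11 faults.
5 frames: F F F F F . . . F . . . . . → 6 faults.
6 < 11: adding a frame reduced faults, as is typical.

11, 6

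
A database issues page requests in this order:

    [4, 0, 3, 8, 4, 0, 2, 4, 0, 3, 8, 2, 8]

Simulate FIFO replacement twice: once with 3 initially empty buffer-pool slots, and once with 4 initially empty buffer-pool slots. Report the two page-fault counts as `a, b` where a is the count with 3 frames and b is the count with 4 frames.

3 frames: F F F F F F F . . F F . . → 9 faults.
4 frames: F F F F . . F F F F F F . → 10 faults.
10 > 9: adding a frame increased faults — Belady's anomaly.

9, 10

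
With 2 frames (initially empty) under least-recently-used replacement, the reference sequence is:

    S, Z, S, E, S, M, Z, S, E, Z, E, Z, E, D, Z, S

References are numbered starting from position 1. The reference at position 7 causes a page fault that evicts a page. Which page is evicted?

S

pos 1: S -> fault, frames [S]
pos 2: Z -> fault, frames [S, Z]
pos 3: S -> hit
pos 4: E -> fault, evict Z, frames [S, E]
pos 5: S -> hit
pos 6: M -> fault, evict E, frames [S, M]
pos 7: Z -> fault, evict S, frames [M, Z]
At position 7, page S is evicted.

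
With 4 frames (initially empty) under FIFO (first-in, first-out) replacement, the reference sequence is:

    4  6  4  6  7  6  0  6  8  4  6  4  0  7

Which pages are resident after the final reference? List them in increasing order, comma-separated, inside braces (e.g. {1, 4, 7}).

{4, 6, 7, 8}

4 -> miss, frames {4}
6 -> miss, frames {4,6}
4 -> hit
6 -> hit
7 -> miss, frames {4,6,7}
6 -> hit
0 -> miss, frames {4,6,7,0}
6 -> hit
8 -> miss, evict 4, frames {6,7,0,8}
4 -> miss, evict 6, frames {7,0,8,4}
6 -> miss, evict 7, frames {0,8,4,6}
4 -> hit
0 -> hit
7 -> miss, evict 0, frames {8,4,6,7}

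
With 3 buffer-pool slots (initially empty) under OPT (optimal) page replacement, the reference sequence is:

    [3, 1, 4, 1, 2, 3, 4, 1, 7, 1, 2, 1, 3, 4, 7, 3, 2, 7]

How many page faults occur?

9

3 → miss, frames (3)
1 → miss, frames (3 1)
4 → miss, frames (3 1 4)
1 → hit
2 → miss, evict 1, frames (3 4 2)
3 → hit
4 → hit
1 → miss, evict 4, frames (3 2 1)
7 → miss, evict 3, frames (2 1 7)
1 → hit
2 → hit
1 → hit
3 → miss, evict 1, frames (2 7 3)
4 → miss, evict 2, frames (7 3 4)
7 → hit
3 → hit
2 → miss, evict 4, frames (7 3 2)
7 → hit
Page faults: 9.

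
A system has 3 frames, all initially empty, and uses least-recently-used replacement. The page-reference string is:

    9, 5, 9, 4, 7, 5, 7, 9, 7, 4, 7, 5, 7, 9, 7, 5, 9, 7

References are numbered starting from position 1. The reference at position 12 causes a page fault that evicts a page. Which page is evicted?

pos 1: 9 → fault, frames {9}
pos 2: 5 → fault, frames {9,5}
pos 3: 9 → hit
pos 4: 4 → fault, frames {5,9,4}
pos 5: 7 → fault, evict 5, frames {9,4,7}
pos 6: 5 → fault, evict 9, frames {4,7,5}
pos 7: 7 → hit
pos 8: 9 → fault, evict 4, frames {5,7,9}
pos 9: 7 → hit
pos 10: 4 → fault, evict 5, frames {9,7,4}
pos 11: 7 → hit
pos 12: 5 → fault, evict 9, frames {4,7,5}
At position 12, page 9 is evicted.

9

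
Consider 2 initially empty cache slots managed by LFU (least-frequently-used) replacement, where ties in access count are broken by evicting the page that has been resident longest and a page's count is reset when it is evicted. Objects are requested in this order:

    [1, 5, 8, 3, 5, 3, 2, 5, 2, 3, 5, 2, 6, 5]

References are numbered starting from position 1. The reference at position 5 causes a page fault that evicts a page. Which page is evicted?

pos 1: 1 -> miss, frames [1]
pos 2: 5 -> miss, frames [1, 5]
pos 3: 8 -> miss, evict 1, frames [5, 8]
pos 4: 3 -> miss, evict 5, frames [8, 3]
pos 5: 5 -> miss, evict 8, frames [3, 5]
At position 5, page 8 is evicted.

8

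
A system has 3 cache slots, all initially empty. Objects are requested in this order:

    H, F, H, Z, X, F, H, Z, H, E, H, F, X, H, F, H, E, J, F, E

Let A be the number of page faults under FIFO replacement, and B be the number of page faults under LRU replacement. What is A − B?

Under FIFO: F F . F F . F . . F . F F F . . F F F . → 12 faults.
Under LRU: F F . F F F F F . F . F F . . . F F F . → 13 faults.
A − B = 12 − 13 = -1.

-1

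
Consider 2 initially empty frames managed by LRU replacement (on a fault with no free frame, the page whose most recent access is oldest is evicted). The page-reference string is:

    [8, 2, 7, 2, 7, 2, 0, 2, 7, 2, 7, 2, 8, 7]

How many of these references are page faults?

8: fault, frames {8}
2: fault, frames {8,2}
7: fault, evict 8, frames {2,7}
2: hit
7: hit
2: hit
0: fault, evict 7, frames {2,0}
2: hit
7: fault, evict 0, frames {2,7}
2: hit
7: hit
2: hit
8: fault, evict 7, frames {2,8}
7: fault, evict 2, frames {8,7}
Page faults: 7.

7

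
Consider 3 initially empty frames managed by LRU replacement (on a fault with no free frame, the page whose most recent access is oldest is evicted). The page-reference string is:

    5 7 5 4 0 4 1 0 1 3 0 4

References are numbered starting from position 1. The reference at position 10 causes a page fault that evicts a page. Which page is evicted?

4

pos 1: 5 → miss, frames [5]
pos 2: 7 → miss, frames [5, 7]
pos 3: 5 → hit
pos 4: 4 → miss, frames [7, 5, 4]
pos 5: 0 → miss, evict 7, frames [5, 4, 0]
pos 6: 4 → hit
pos 7: 1 → miss, evict 5, frames [0, 4, 1]
pos 8: 0 → hit
pos 9: 1 → hit
pos 10: 3 → miss, evict 4, frames [0, 1, 3]
At position 10, page 4 is evicted.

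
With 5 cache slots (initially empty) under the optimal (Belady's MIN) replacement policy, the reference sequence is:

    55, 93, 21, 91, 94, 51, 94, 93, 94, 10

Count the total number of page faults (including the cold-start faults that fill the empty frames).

7

55: fault, frames {55}
93: fault, frames {55,93}
21: fault, frames {55,93,21}
91: fault, frames {55,93,21,91}
94: fault, frames {55,93,21,91,94}
51: fault, evict 91, frames {55,93,21,94,51}
94: hit
93: hit
94: hit
10: fault, evict 51, frames {55,93,21,94,10}
Page faults: 7.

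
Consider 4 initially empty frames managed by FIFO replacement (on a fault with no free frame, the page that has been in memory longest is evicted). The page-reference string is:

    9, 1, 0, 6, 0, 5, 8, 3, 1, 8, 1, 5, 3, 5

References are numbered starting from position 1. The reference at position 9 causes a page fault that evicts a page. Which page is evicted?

pos 1: 9: fault, frames [9]
pos 2: 1: fault, frames [9, 1]
pos 3: 0: fault, frames [9, 1, 0]
pos 4: 6: fault, frames [9, 1, 0, 6]
pos 5: 0: hit
pos 6: 5: fault, evict 9, frames [1, 0, 6, 5]
pos 7: 8: fault, evict 1, frames [0, 6, 5, 8]
pos 8: 3: fault, evict 0, frames [6, 5, 8, 3]
pos 9: 1: fault, evict 6, frames [5, 8, 3, 1]
At position 9, page 6 is evicted.

6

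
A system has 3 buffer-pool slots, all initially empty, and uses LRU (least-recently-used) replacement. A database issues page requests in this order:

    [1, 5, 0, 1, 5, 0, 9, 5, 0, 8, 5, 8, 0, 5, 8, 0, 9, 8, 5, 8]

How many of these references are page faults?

7

1 -> fault, frames [1]
5 -> fault, frames [1, 5]
0 -> fault, frames [1, 5, 0]
1 -> hit
5 -> hit
0 -> hit
9 -> fault, evict 1, frames [5, 0, 9]
5 -> hit
0 -> hit
8 -> fault, evict 9, frames [5, 0, 8]
5 -> hit
8 -> hit
0 -> hit
5 -> hit
8 -> hit
0 -> hit
9 -> fault, evict 5, frames [8, 0, 9]
8 -> hit
5 -> fault, evict 0, frames [9, 8, 5]
8 -> hit
Page faults: 7.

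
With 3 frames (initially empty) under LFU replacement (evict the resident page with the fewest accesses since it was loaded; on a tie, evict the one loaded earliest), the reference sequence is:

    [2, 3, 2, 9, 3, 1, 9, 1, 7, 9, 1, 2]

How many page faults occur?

9

2 → fault, frames {2}
3 → fault, frames {2,3}
2 → hit
9 → fault, frames {2,3,9}
3 → hit
1 → fault, evict 9, frames {2,3,1}
9 → fault, evict 1, frames {2,3,9}
1 → fault, evict 9, frames {2,3,1}
7 → fault, evict 1, frames {2,3,7}
9 → fault, evict 7, frames {2,3,9}
1 → fault, evict 9, frames {2,3,1}
2 → hit
Page faults: 9.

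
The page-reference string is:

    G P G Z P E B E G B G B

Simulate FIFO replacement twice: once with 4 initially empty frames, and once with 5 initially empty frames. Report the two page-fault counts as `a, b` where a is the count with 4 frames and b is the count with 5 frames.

4 frames: F F . F . F F . F . . . → 6 faults.
5 frames: F F . F . F F . . . . . → 5 faults.
5 < 6: adding a frame reduced faults, as is typical.

6, 5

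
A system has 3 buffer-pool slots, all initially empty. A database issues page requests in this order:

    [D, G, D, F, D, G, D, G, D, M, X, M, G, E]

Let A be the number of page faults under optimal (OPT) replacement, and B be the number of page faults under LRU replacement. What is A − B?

-1

Under OPT: F F . F . . . . . F F . . F → 6 faults.
Under LRU: F F . F . . . . . F F . F F → 7 faults.
A − B = 6 − 7 = -1.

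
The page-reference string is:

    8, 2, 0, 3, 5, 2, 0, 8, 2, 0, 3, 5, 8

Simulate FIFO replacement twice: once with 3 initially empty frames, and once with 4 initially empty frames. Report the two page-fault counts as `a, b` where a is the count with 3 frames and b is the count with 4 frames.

3 frames: F F F F F F F F . . F F . → 10 faults.
4 frames: F F F F F . . F F F F F F → 11 faults.
11 > 10: adding a frame increased faults — Belady's anomaly.

10, 11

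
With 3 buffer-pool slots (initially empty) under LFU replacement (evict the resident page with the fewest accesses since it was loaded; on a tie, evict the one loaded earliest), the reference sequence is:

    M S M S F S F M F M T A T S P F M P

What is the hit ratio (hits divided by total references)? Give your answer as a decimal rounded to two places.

M: fault, frames {M}
S: fault, frames {M,S}
M: hit
S: hit
F: fault, frames {M,S,F}
S: hit
F: hit
M: hit
F: hit
M: hit
T: fault, evict S, frames {M,F,T}
A: fault, evict T, frames {M,F,A}
T: fault, evict A, frames {M,F,T}
S: fault, evict T, frames {M,F,S}
P: fault, evict S, frames {M,F,P}
F: hit
M: hit
P: hit
Hits: 10 of 18 references → 10/18 = 0.5556.

0.56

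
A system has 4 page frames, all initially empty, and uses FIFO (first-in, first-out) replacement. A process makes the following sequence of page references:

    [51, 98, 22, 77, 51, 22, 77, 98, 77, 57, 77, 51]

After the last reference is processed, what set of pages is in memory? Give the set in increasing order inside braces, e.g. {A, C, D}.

51 -> miss, frames {51}
98 -> miss, frames {51,98}
22 -> miss, frames {51,98,22}
77 -> miss, frames {51,98,22,77}
51 -> hit
22 -> hit
77 -> hit
98 -> hit
77 -> hit
57 -> miss, evict 51, frames {98,22,77,57}
77 -> hit
51 -> miss, evict 98, frames {22,77,57,51}

{22, 51, 57, 77}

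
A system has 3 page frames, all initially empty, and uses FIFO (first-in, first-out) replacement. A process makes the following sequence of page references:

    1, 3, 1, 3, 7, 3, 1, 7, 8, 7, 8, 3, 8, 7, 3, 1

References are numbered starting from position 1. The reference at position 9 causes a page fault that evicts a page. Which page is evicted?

1

pos 1: 1 → fault, frames [1]
pos 2: 3 → fault, frames [1, 3]
pos 3: 1 → hit
pos 4: 3 → hit
pos 5: 7 → fault, frames [1, 3, 7]
pos 6: 3 → hit
pos 7: 1 → hit
pos 8: 7 → hit
pos 9: 8 → fault, evict 1, frames [3, 7, 8]
At position 9, page 1 is evicted.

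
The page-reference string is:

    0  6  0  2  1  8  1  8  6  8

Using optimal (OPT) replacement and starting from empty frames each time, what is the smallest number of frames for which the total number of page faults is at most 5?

3

f=1: 10 faults
f=2: 6 faults
f=3: 5 faults
f=4: 5 faults
f=5: 5 faults
Smallest f with faults ≤ 5 is 3.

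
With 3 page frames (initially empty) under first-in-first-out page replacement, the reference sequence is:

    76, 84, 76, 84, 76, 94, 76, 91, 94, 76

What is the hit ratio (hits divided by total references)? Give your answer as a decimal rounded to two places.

76 → fault, frames (76)
84 → fault, frames (76 84)
76 → hit
84 → hit
76 → hit
94 → fault, frames (76 84 94)
76 → hit
91 → fault, evict 76, frames (84 94 91)
94 → hit
76 → fault, evict 84, frames (94 91 76)
Hits: 5 of 10 references → 5/10 = 0.5000.

0.50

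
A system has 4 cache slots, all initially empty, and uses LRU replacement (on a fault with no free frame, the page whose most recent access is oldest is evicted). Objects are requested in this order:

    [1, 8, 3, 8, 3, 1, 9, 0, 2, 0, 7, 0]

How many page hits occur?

1 -> miss, frames [1]
8 -> miss, frames [1, 8]
3 -> miss, frames [1, 8, 3]
8 -> hit
3 -> hit
1 -> hit
9 -> miss, frames [8, 3, 1, 9]
0 -> miss, evict 8, frames [3, 1, 9, 0]
2 -> miss, evict 3, frames [1, 9, 0, 2]
0 -> hit
7 -> miss, evict 1, frames [9, 2, 0, 7]
0 -> hit
Hits: 5.

5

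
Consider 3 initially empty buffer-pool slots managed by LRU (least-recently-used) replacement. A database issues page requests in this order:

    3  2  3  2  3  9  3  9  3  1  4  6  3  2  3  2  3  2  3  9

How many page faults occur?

9

3: miss, frames [3]
2: miss, frames [3, 2]
3: hit
2: hit
3: hit
9: miss, frames [2, 3, 9]
3: hit
9: hit
3: hit
1: miss, evict 2, frames [9, 3, 1]
4: miss, evict 9, frames [3, 1, 4]
6: miss, evict 3, frames [1, 4, 6]
3: miss, evict 1, frames [4, 6, 3]
2: miss, evict 4, frames [6, 3, 2]
3: hit
2: hit
3: hit
2: hit
3: hit
9: miss, evict 6, frames [2, 3, 9]
Page faults: 9.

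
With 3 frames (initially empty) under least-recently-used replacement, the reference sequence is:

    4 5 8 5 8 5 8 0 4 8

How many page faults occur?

4: miss, frames {4}
5: miss, frames {4,5}
8: miss, frames {4,5,8}
5: hit
8: hit
5: hit
8: hit
0: miss, evict 4, frames {5,8,0}
4: miss, evict 5, frames {8,0,4}
8: hit
Page faults: 5.

5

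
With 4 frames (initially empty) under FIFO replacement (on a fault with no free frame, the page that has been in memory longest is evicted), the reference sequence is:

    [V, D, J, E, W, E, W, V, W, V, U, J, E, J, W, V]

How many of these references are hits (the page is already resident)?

5

V → fault, frames [V]
D → fault, frames [V, D]
J → fault, frames [V, D, J]
E → fault, frames [V, D, J, E]
W → fault, evict V, frames [D, J, E, W]
E → hit
W → hit
V → fault, evict D, frames [J, E, W, V]
W → hit
V → hit
U → fault, evict J, frames [E, W, V, U]
J → fault, evict E, frames [W, V, U, J]
E → fault, evict W, frames [V, U, J, E]
J → hit
W → fault, evict V, frames [U, J, E, W]
V → fault, evict U, frames [J, E, W, V]
Hits: 5.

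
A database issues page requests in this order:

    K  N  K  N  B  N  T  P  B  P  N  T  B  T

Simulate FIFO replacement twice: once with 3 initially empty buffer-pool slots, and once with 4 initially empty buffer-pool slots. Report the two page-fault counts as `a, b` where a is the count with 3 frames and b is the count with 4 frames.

8, 5

3 frames: F F . . F . F F . . F . F F → 8 faults.
4 frames: F F . . F . F F . . . . . . → 5 faults.
5 < 8: adding a frame reduced faults, as is typical.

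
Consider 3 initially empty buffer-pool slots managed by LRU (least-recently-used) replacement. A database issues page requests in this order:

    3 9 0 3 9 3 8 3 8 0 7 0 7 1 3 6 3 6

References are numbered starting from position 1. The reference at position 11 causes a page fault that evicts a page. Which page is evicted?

pos 1: 3 -> miss, frames (3)
pos 2: 9 -> miss, frames (3 9)
pos 3: 0 -> miss, frames (3 9 0)
pos 4: 3 -> hit
pos 5: 9 -> hit
pos 6: 3 -> hit
pos 7: 8 -> miss, evict 0, frames (9 3 8)
pos 8: 3 -> hit
pos 9: 8 -> hit
pos 10: 0 -> miss, evict 9, frames (3 8 0)
pos 11: 7 -> miss, evict 3, frames (8 0 7)
At position 11, page 3 is evicted.

3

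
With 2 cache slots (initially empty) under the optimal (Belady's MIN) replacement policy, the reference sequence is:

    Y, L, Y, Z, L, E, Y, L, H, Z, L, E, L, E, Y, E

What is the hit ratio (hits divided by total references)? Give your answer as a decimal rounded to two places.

Y: fault, frames {Y}
L: fault, frames {Y,L}
Y: hit
Z: fault, evict Y, frames {L,Z}
L: hit
E: fault, evict Z, frames {L,E}
Y: fault, evict E, frames {L,Y}
L: hit
H: fault, evict Y, frames {L,H}
Z: fault, evict H, frames {L,Z}
L: hit
E: fault, evict Z, frames {L,E}
L: hit
E: hit
Y: fault, evict L, frames {E,Y}
E: hit
Hits: 7 of 16 references → 7/16 = 0.4375.

0.44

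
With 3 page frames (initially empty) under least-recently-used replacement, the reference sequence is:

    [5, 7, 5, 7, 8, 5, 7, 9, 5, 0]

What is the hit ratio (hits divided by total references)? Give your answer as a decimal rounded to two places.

0.50

5 -> fault, frames (5)
7 -> fault, frames (5 7)
5 -> hit
7 -> hit
8 -> fault, frames (5 7 8)
5 -> hit
7 -> hit
9 -> fault, evict 8, frames (5 7 9)
5 -> hit
0 -> fault, evict 7, frames (9 5 0)
Hits: 5 of 10 references → 5/10 = 0.5000.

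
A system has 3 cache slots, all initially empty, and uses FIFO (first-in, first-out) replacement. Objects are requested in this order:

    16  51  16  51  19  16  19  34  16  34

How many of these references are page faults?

16 -> miss, frames {16}
51 -> miss, frames {16,51}
16 -> hit
51 -> hit
19 -> miss, frames {16,51,19}
16 -> hit
19 -> hit
34 -> miss, evict 16, frames {51,19,34}
16 -> miss, evict 51, frames {19,34,16}
34 -> hit
Page faults: 5.

5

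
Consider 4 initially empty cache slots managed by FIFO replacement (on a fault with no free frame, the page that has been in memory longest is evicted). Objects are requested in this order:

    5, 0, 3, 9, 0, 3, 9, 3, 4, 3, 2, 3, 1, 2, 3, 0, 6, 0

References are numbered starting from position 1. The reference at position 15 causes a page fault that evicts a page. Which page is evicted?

pos 1: 5 → miss, frames [5]
pos 2: 0 → miss, frames [5, 0]
pos 3: 3 → miss, frames [5, 0, 3]
pos 4: 9 → miss, frames [5, 0, 3, 9]
pos 5: 0 → hit
pos 6: 3 → hit
pos 7: 9 → hit
pos 8: 3 → hit
pos 9: 4 → miss, evict 5, frames [0, 3, 9, 4]
pos 10: 3 → hit
pos 11: 2 → miss, evict 0, frames [3, 9, 4, 2]
pos 12: 3 → hit
pos 13: 1 → miss, evict 3, frames [9, 4, 2, 1]
pos 14: 2 → hit
pos 15: 3 → miss, evict 9, frames [4, 2, 1, 3]
At position 15, page 9 is evicted.

9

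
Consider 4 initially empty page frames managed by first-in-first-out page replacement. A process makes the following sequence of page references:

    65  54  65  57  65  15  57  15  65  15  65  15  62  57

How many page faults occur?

5

65 -> miss, frames (65)
54 -> miss, frames (65 54)
65 -> hit
57 -> miss, frames (65 54 57)
65 -> hit
15 -> miss, frames (65 54 57 15)
57 -> hit
15 -> hit
65 -> hit
15 -> hit
65 -> hit
15 -> hit
62 -> miss, evict 65, frames (54 57 15 62)
57 -> hit
Page faults: 5.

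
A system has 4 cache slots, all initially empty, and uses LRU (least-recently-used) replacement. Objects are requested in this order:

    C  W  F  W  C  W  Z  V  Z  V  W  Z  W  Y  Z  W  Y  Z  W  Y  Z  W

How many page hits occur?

C: fault, frames {C}
W: fault, frames {C,W}
F: fault, frames {C,W,F}
W: hit
C: hit
W: hit
Z: fault, frames {F,C,W,Z}
V: fault, evict F, frames {C,W,Z,V}
Z: hit
V: hit
W: hit
Z: hit
W: hit
Y: fault, evict C, frames {V,Z,W,Y}
Z: hit
W: hit
Y: hit
Z: hit
W: hit
Y: hit
Z: hit
W: hit
Hits: 16.

16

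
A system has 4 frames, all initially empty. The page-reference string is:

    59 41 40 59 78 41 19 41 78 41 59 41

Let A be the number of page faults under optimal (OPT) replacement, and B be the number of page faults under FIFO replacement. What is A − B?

-2

Under OPT: F F F . F . F . . . . . → 5 faults.
Under FIFO: F F F . F . F . . . F F → 7 faults.
A − B = 5 − 7 = -2.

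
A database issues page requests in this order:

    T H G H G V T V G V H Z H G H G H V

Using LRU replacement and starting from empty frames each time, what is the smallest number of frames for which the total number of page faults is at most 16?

f=1: 18 faults
f=2: 10 faults
f=3: 9 faults
f=4: 5 faults
f=5: 5 faults
Smallest f with faults ≤ 16 is 2.

2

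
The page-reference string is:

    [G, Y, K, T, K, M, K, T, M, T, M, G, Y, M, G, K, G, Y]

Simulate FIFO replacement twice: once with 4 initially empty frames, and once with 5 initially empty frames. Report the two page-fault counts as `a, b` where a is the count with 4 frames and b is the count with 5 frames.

4 frames: F F F F . F . . . . . F F . . F . . → 8 faults.
5 frames: F F F F . F . . . . . . . . . . . . → 5 faults.
5 < 8: adding a frame reduced faults, as is typical.

8, 5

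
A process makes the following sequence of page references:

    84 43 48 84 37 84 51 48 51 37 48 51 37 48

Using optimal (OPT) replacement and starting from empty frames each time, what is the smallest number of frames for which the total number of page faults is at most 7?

3

f=1: 14 faults
f=2: 9 faults
f=3: 5 faults
f=4: 5 faults
f=5: 5 faults
Smallest f with faults ≤ 7 is 3.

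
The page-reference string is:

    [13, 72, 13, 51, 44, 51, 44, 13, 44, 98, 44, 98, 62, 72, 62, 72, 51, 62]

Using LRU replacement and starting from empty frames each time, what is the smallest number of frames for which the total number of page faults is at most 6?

f=1: 18 faults
f=2: 10 faults
f=3: 8 faults
f=4: 8 faults
f=5: 8 faults
f=6: 6 faults
Smallest f with faults ≤ 6 is 6.

6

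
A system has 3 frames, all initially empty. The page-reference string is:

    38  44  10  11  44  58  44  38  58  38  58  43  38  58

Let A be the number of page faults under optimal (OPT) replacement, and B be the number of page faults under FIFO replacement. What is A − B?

Under OPT: F F F F . F . . . . . F . . → 6 faults.
Under FIFO: F F F F . F F F . . . F . F → 9 faults.
A − B = 6 − 9 = -3.

-3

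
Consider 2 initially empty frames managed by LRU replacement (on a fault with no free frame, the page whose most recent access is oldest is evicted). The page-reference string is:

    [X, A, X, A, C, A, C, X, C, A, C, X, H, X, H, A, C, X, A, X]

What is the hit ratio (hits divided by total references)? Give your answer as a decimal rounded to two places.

0.45

X → miss, frames {X}
A → miss, frames {X,A}
X → hit
A → hit
C → miss, evict X, frames {A,C}
A → hit
C → hit
X → miss, evict A, frames {C,X}
C → hit
A → miss, evict X, frames {C,A}
C → hit
X → miss, evict A, frames {C,X}
H → miss, evict C, frames {X,H}
X → hit
H → hit
A → miss, evict X, frames {H,A}
C → miss, evict H, frames {A,C}
X → miss, evict A, frames {C,X}
A → miss, evict C, frames {X,A}
X → hit
Hits: 9 of 20 references → 9/20 = 0.4500.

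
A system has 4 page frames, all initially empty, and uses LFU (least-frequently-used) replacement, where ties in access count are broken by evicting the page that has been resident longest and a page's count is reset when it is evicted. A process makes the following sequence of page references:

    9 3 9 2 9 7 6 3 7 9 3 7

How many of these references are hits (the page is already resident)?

6

9 -> fault, frames {9}
3 -> fault, frames {9,3}
9 -> hit
2 -> fault, frames {9,3,2}
9 -> hit
7 -> fault, frames {9,3,2,7}
6 -> fault, evict 3, frames {9,2,7,6}
3 -> fault, evict 2, frames {9,7,6,3}
7 -> hit
9 -> hit
3 -> hit
7 -> hit
Hits: 6.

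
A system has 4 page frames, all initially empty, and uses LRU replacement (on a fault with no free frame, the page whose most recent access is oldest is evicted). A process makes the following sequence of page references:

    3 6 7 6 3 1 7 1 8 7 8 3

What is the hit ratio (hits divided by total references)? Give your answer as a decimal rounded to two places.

0.58

3 → miss, frames (3)
6 → miss, frames (3 6)
7 → miss, frames (3 6 7)
6 → hit
3 → hit
1 → miss, frames (7 6 3 1)
7 → hit
1 → hit
8 → miss, evict 6, frames (3 7 1 8)
7 → hit
8 → hit
3 → hit
Hits: 7 of 12 references → 7/12 = 0.5833.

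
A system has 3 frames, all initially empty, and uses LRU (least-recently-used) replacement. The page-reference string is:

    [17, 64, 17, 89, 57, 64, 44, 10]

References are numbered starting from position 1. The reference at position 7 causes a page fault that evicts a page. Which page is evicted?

89

pos 1: 17 → miss, frames [17]
pos 2: 64 → miss, frames [17, 64]
pos 3: 17 → hit
pos 4: 89 → miss, frames [64, 17, 89]
pos 5: 57 → miss, evict 64, frames [17, 89, 57]
pos 6: 64 → miss, evict 17, frames [89, 57, 64]
pos 7: 44 → miss, evict 89, frames [57, 64, 44]
At position 7, page 89 is evicted.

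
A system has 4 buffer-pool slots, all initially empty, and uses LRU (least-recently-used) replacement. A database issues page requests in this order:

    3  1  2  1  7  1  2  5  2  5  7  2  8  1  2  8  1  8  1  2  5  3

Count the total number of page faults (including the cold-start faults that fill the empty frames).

3 -> miss, frames {3}
1 -> miss, frames {3,1}
2 -> miss, frames {3,1,2}
1 -> hit
7 -> miss, frames {3,2,1,7}
1 -> hit
2 -> hit
5 -> miss, evict 3, frames {7,1,2,5}
2 -> hit
5 -> hit
7 -> hit
2 -> hit
8 -> miss, evict 1, frames {5,7,2,8}
1 -> miss, evict 5, frames {7,2,8,1}
2 -> hit
8 -> hit
1 -> hit
8 -> hit
1 -> hit
2 -> hit
5 -> miss, evict 7, frames {8,1,2,5}
3 -> miss, evict 8, frames {1,2,5,3}
Page faults: 9.

9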